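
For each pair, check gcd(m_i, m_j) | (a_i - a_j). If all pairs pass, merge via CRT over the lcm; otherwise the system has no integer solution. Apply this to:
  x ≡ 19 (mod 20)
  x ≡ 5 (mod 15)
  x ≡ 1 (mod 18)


Moduli 20, 15, 18 are not pairwise coprime, so CRT works modulo lcm(m_i) when all pairwise compatibility conditions hold.
Pairwise compatibility: gcd(m_i, m_j) must divide a_i - a_j for every pair.
Merge one congruence at a time:
  Start: x ≡ 19 (mod 20).
  Combine with x ≡ 5 (mod 15): gcd(20, 15) = 5, and 5 - 19 = -14 is NOT divisible by 5.
    ⇒ system is inconsistent (no integer solution).

No solution (the system is inconsistent).


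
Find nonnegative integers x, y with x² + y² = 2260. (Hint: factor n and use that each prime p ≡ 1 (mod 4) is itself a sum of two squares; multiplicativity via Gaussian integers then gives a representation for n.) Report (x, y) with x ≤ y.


Step 1: Factor n = 2260 = 2^2 · 5 · 113.
Step 2: Check the mod-4 condition on each prime factor: 2 = 2 (special); 5 ≡ 1 (mod 4), exponent 1; 113 ≡ 1 (mod 4), exponent 1.
All primes ≡ 3 (mod 4) appear to even exponent (or don't appear), so by the two-squares theorem n IS expressible as a sum of two squares.
Step 3: Build a representation. Group n = k² · m with k = 2 and m = 5 · 113 = 565 (a product of primes ≡ 1 (mod 4)); a representation of m scales to one of n via (k·x)² + (k·y)² = k²(x² + y²). Each prime p ≡ 1 (mod 4) is itself a sum of two squares; find a² by testing p − a² for a perfect square:
  5: 5 − 1² = 4 = 2² ⇒ 5 = 1² + 2².
  113: 113 − 1² = 112, 113 − 2² = 109, 113 − 3² = 104, 113 − 4² = 97, 113 − 5² = 88, 113 − 6² = 77, 113 − 7² = 64 = 8² ⇒ 113 = 7² + 8².
  Combine using the Brahmagupta–Fibonacci identity (a² + b²)(c² + d²) = (ac − bd)² + (ad + bc)² = (ac + bd)² + (ad − bc)²:
  5 · 113 = 565: from (1² + 2²)(7² + 8²), take (1·7 − 2·8, 1·8 + 2·7) = (7 − 16, 8 + 14) = (-9, 22); dropping signs (only squares matter) gives (9, 22); check 9² + 22² = 81 + 484 = 565 ✓.
  Scale by k = 2: (2·9, 2·22) = (18, 44).
Step 4: Order so x ≤ y and verify: 18² + 44² = 324 + 1936 = 2260 = n. ✓

n = 2260 = 18² + 44² (one valid representation with x ≤ y).


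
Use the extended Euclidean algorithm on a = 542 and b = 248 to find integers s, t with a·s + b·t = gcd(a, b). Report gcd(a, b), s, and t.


Euclidean algorithm on (542, 248) — divide until remainder is 0:
  542 = 2 · 248 + 46
  248 = 5 · 46 + 18
  46 = 2 · 18 + 10
  18 = 1 · 10 + 8
  10 = 1 · 8 + 2
  8 = 4 · 2 + 0
gcd(542, 248) = 2.
Track Bezout coefficients alongside the remainders: start with r₀ = 542 = a·1 + b·0 (s = 1, t = 0) and r₁ = 248 = a·0 + b·1 (s = 0, t = 1); each new remainder r_{k+1} = r_{k-1} − q_k·r_k inherits s_{k+1} = s_{k-1} − q_k·s_k, t_{k+1} = t_{k-1} − q_k·t_k, so r_k = a·s_k + b·t_k at every step:
  q = 2: r = 46, s = 1 − 2·0 = 1, t = 0 − 2·1 = -2  (check: 542·1 + 248·(-2) = 46)
  q = 5: r = 18, s = 0 − 5·1 = -5, t = 1 − 5·(-2) = 11  (check: 542·(-5) + 248·11 = 18)
  q = 2: r = 10, s = 1 − 2·(-5) = 11, t = -2 − 2·11 = -24  (check: 542·11 + 248·(-24) = 10)
  q = 1: r = 8, s = -5 − 1·11 = -16, t = 11 − 1·(-24) = 35  (check: 542·(-16) + 248·35 = 8)
  q = 1: r = 2, s = 11 − 1·(-16) = 27, t = -24 − 1·35 = -59  (check: 542·27 + 248·(-59) = 2)
The row with r = 2 (the gcd) gives the Bezout coefficients s = 27, t = -59.
Result: 542 · (27) + 248 · (-59) = 2.

gcd(542, 248) = 2; s = 27, t = -59 (check: 542·27 + 248·(-59) = 2).


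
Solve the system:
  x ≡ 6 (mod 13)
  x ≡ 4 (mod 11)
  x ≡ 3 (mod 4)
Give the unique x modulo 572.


Moduli 13, 11, 4 are pairwise coprime; by CRT there is a unique solution modulo M = 13 · 11 · 4 = 572.
Solve pairwise, accumulating the modulus:
  Start with x ≡ 6 (mod 13).
  Combine with x ≡ 4 (mod 11): since gcd(13, 11) = 1, we get a unique residue mod 143.
    Write x = 6 + 13·t and substitute into x ≡ 4 (mod 11): 13·t ≡ 4 − 6 = -2 (mod 11).
    Reduce coefficients mod 11: 2·t ≡ 9 (mod 11).
    The inverse of 2 mod 11 is 6 (since 2·6 = 12 = 1·11 + 1), so t ≡ 6·9 = 54 ≡ 10 (mod 11).
    Then x = 6 + 13·10 = 136, valid modulo lcm(13, 11) = 143: x ≡ 136 (mod 143).
  Combine with x ≡ 3 (mod 4): since gcd(143, 4) = 1, we get a unique residue mod 572.
    Write x = 136 + 143·t and substitute into x ≡ 3 (mod 4): 143·t ≡ 3 − 136 = -133 (mod 4).
    Reduce coefficients mod 4: 3·t ≡ 3 (mod 4).
    The inverse of 3 mod 4 is 3 (since 3·3 = 9 = 2·4 + 1), so t ≡ 3·3 = 9 ≡ 1 (mod 4).
    Then x = 136 + 143·1 = 279, valid modulo lcm(143, 4) = 572: x ≡ 279 (mod 572).
Verify: 279 mod 13 = 6 ✓, 279 mod 11 = 4 ✓, 279 mod 4 = 3 ✓.

x ≡ 279 (mod 572).


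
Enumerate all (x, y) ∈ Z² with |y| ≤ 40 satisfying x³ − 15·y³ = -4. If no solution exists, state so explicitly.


The equation is x³ - 15y³ = -4. For fixed y, x³ = 15·y³ − 4, so a solution requires the RHS to be a perfect cube.
Strategy: iterate y from -40 to 40, compute RHS = 15·y³ − 4, and check whether it is a (positive or negative) perfect cube.
Check small values of y:
  y = 0: RHS = -4 is not a perfect cube.
  y = 1: RHS = 11 is not a perfect cube.
  y = -1: RHS = -19 is not a perfect cube.
  y = 2: RHS = 116 is not a perfect cube.
  y = -2: RHS = -124 is not a perfect cube.
  y = 3: RHS = 401 is not a perfect cube.
  y = -3: RHS = -409 is not a perfect cube.
Continuing the search up to |y| = 40 finds no solutions either.
No (x, y) in the scanned range satisfies the equation.

No integer solutions with |y| ≤ 40.


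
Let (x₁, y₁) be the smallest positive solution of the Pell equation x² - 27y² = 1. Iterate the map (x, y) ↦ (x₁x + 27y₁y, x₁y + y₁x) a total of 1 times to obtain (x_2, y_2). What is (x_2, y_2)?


Step 1: Find the fundamental solution (x₁, y₁) of x² - 27y² = 1.
  Expand √27 as a continued fraction. a₀ = ⌊√27⌋ = 5; iterate m_{k+1} = d_k·a_k − m_k, d_{k+1} = (27 − m_{k+1}²)/d_k, a_{k+1} = ⌊(a₀ + m_{k+1})/d_{k+1}⌋ (starting m₀ = 0, d₀ = 1), with convergents p_k = a_k·p_{k-1} + p_{k-2}, q_k = a_k·q_{k-1} + q_{k-2} (p₋₁ = 1, q₋₁ = 0):
  k = 0: a₀ = 5; p₀/q₀ = 5/1; p₀² − 27·q₀² = 25 − 27 = -2.
  k = 1: m = 5, d = 2, a = ⌊(5 + 5)/2⌋ = 5; p/q = (5·5 + 1)/(5·1 + 0) = 26/5; p² − 27·q² = 676 − 675 = 1.
  The first convergent with p² − 27·q² = 1 gives the fundamental solution (x₁, y₁) = (26, 5).
Step 2: Apply the recurrence (x_{n+1}, y_{n+1}) = (x₁x_n + 27y₁y_n, x₁y_n + y₁x_n) repeatedly.
  From (x_1, y_1) = (26, 5): x_2 = 26·26 + 27·5·5 = 1351; y_2 = 26·5 + 5·26 = 260.
Step 3: Verify x_2² - 27·y_2² = 1825201 - 1825200 = 1 (should be 1). ✓

(x_1, y_1) = (26, 5); (x_2, y_2) = (1351, 260).


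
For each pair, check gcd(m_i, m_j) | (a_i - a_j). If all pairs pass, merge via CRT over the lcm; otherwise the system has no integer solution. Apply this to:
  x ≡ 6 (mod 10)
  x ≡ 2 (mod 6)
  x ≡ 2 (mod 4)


Moduli 10, 6, 4 are not pairwise coprime, so CRT works modulo lcm(m_i) when all pairwise compatibility conditions hold.
Pairwise compatibility: gcd(m_i, m_j) must divide a_i - a_j for every pair.
Merge one congruence at a time:
  Start: x ≡ 6 (mod 10).
  Combine with x ≡ 2 (mod 6): gcd(10, 6) = 2; 2 - 6 = -4, which IS divisible by 2, so compatible.
    Write x = 6 + 10·t and substitute into x ≡ 2 (mod 6): 10·t ≡ 2 − 6 = -4 (mod 6).
    Divide the congruence (and modulus) by g = 2: 5·t ≡ -2 (mod 3).
    Reduce coefficients mod 3: 2·t ≡ 1 (mod 3).
    The inverse of 2 mod 3 is 2 (since 2·2 = 4 = 1·3 + 1), so t ≡ 2·1 = 2 ≡ 2 (mod 3).
    Then x = 6 + 10·2 = 26, valid modulo lcm(10, 6) = 30: x ≡ 26 (mod 30).
  Combine with x ≡ 2 (mod 4): gcd(30, 4) = 2; 2 - 26 = -24, which IS divisible by 2, so compatible.
    Write x = 26 + 30·t and substitute into x ≡ 2 (mod 4): 30·t ≡ 2 − 26 = -24 (mod 4).
    Divide the congruence (and modulus) by g = 2: 15·t ≡ -12 (mod 2).
    Reduce coefficients mod 2: 1·t ≡ 0 (mod 2).
    So t ≡ 0 (mod 2).
    Then x = 26 + 30·0 = 26, valid modulo lcm(30, 4) = 60: x ≡ 26 (mod 60).
Verify: 26 mod 10 = 6, 26 mod 6 = 2, 26 mod 4 = 2.

x ≡ 26 (mod 60).


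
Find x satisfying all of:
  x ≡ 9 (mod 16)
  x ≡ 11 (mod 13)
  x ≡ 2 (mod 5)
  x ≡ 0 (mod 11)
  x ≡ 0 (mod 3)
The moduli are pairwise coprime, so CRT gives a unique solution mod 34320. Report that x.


Product of moduli M = 16 · 13 · 5 · 11 · 3 = 34320.
Merge one congruence at a time:
  Start: x ≡ 9 (mod 16).
  Combine with x ≡ 11 (mod 13); new modulus lcm = 208.
    Write x = 9 + 16·t and substitute into x ≡ 11 (mod 13): 16·t ≡ 11 − 9 = 2 (mod 13).
    Reduce coefficients mod 13: 3·t ≡ 2 (mod 13).
    The inverse of 3 mod 13 is 9 (since 3·9 = 27 = 2·13 + 1), so t ≡ 9·2 = 18 ≡ 5 (mod 13).
    Then x = 9 + 16·5 = 89, valid modulo lcm(16, 13) = 208: x ≡ 89 (mod 208).
  Combine with x ≡ 2 (mod 5); new modulus lcm = 1040.
    Write x = 89 + 208·t and substitute into x ≡ 2 (mod 5): 208·t ≡ 2 − 89 = -87 (mod 5).
    Reduce coefficients mod 5: 3·t ≡ 3 (mod 5).
    The inverse of 3 mod 5 is 2 (since 3·2 = 6 = 1·5 + 1), so t ≡ 2·3 = 6 ≡ 1 (mod 5).
    Then x = 89 + 208·1 = 297, valid modulo lcm(208, 5) = 1040: x ≡ 297 (mod 1040).
  Combine with x ≡ 0 (mod 11); new modulus lcm = 11440.
    Write x = 297 + 1040·t and substitute into x ≡ 0 (mod 11): 1040·t ≡ 0 − 297 = -297 (mod 11).
    Reduce coefficients mod 11: 6·t ≡ 0 (mod 11).
    The inverse of 6 mod 11 is 2 (since 6·2 = 12 = 1·11 + 1), so t ≡ 2·0 = 0 ≡ 0 (mod 11).
    Then x = 297 + 1040·0 = 297, valid modulo lcm(1040, 11) = 11440: x ≡ 297 (mod 11440).
  Combine with x ≡ 0 (mod 3); new modulus lcm = 34320.
    Write x = 297 + 11440·t and substitute into x ≡ 0 (mod 3): 11440·t ≡ 0 − 297 = -297 (mod 3).
    Reduce coefficients mod 3: 1·t ≡ 0 (mod 3).
    So t ≡ 0 (mod 3).
    Then x = 297 + 11440·0 = 297, valid modulo lcm(11440, 3) = 34320: x ≡ 297 (mod 34320).
Verify against each original: 297 mod 16 = 9, 297 mod 13 = 11, 297 mod 5 = 2, 297 mod 11 = 0, 297 mod 3 = 0.

x ≡ 297 (mod 34320).


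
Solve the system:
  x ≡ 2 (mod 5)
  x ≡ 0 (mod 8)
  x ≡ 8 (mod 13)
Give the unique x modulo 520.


Moduli 5, 8, 13 are pairwise coprime; by CRT there is a unique solution modulo M = 5 · 8 · 13 = 520.
Solve pairwise, accumulating the modulus:
  Start with x ≡ 2 (mod 5).
  Combine with x ≡ 0 (mod 8): since gcd(5, 8) = 1, we get a unique residue mod 40.
    Write x = 2 + 5·t and substitute into x ≡ 0 (mod 8): 5·t ≡ 0 − 2 = -2 (mod 8).
    Reduce coefficients mod 8: 5·t ≡ 6 (mod 8).
    The inverse of 5 mod 8 is 5 (since 5·5 = 25 = 3·8 + 1), so t ≡ 5·6 = 30 ≡ 6 (mod 8).
    Then x = 2 + 5·6 = 32, valid modulo lcm(5, 8) = 40: x ≡ 32 (mod 40).
  Combine with x ≡ 8 (mod 13): since gcd(40, 13) = 1, we get a unique residue mod 520.
    Write x = 32 + 40·t and substitute into x ≡ 8 (mod 13): 40·t ≡ 8 − 32 = -24 (mod 13).
    Reduce coefficients mod 13: 1·t ≡ 2 (mod 13).
    So t ≡ 2 (mod 13).
    Then x = 32 + 40·2 = 112, valid modulo lcm(40, 13) = 520: x ≡ 112 (mod 520).
Verify: 112 mod 5 = 2 ✓, 112 mod 8 = 0 ✓, 112 mod 13 = 8 ✓.

x ≡ 112 (mod 520).


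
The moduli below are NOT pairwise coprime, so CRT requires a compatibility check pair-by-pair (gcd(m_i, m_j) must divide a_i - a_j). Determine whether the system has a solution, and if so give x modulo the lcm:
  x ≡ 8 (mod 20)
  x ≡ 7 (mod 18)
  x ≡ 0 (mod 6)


Moduli 20, 18, 6 are not pairwise coprime, so CRT works modulo lcm(m_i) when all pairwise compatibility conditions hold.
Pairwise compatibility: gcd(m_i, m_j) must divide a_i - a_j for every pair.
Merge one congruence at a time:
  Start: x ≡ 8 (mod 20).
  Combine with x ≡ 7 (mod 18): gcd(20, 18) = 2, and 7 - 8 = -1 is NOT divisible by 2.
    ⇒ system is inconsistent (no integer solution).

No solution (the system is inconsistent).


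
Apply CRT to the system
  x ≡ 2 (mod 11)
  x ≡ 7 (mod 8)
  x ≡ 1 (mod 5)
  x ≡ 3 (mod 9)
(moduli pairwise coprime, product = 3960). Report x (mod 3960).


Product of moduli M = 11 · 8 · 5 · 9 = 3960.
Merge one congruence at a time:
  Start: x ≡ 2 (mod 11).
  Combine with x ≡ 7 (mod 8); new modulus lcm = 88.
    Write x = 2 + 11·t and substitute into x ≡ 7 (mod 8): 11·t ≡ 7 − 2 = 5 (mod 8).
    Reduce coefficients mod 8: 3·t ≡ 5 (mod 8).
    The inverse of 3 mod 8 is 3 (since 3·3 = 9 = 1·8 + 1), so t ≡ 3·5 = 15 ≡ 7 (mod 8).
    Then x = 2 + 11·7 = 79, valid modulo lcm(11, 8) = 88: x ≡ 79 (mod 88).
  Combine with x ≡ 1 (mod 5); new modulus lcm = 440.
    Write x = 79 + 88·t and substitute into x ≡ 1 (mod 5): 88·t ≡ 1 − 79 = -78 (mod 5).
    Reduce coefficients mod 5: 3·t ≡ 2 (mod 5).
    The inverse of 3 mod 5 is 2 (since 3·2 = 6 = 1·5 + 1), so t ≡ 2·2 = 4 ≡ 4 (mod 5).
    Then x = 79 + 88·4 = 431, valid modulo lcm(88, 5) = 440: x ≡ 431 (mod 440).
  Combine with x ≡ 3 (mod 9); new modulus lcm = 3960.
    Write x = 431 + 440·t and substitute into x ≡ 3 (mod 9): 440·t ≡ 3 − 431 = -428 (mod 9).
    Reduce coefficients mod 9: 8·t ≡ 4 (mod 9).
    The inverse of 8 mod 9 is 8 (since 8·8 = 64 = 7·9 + 1), so t ≡ 8·4 = 32 ≡ 5 (mod 9).
    Then x = 431 + 440·5 = 2631, valid modulo lcm(440, 9) = 3960: x ≡ 2631 (mod 3960).
Verify against each original: 2631 mod 11 = 2, 2631 mod 8 = 7, 2631 mod 5 = 1, 2631 mod 9 = 3.

x ≡ 2631 (mod 3960).


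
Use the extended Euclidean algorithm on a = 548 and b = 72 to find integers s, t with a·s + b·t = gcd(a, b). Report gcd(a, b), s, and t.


Euclidean algorithm on (548, 72) — divide until remainder is 0:
  548 = 7 · 72 + 44
  72 = 1 · 44 + 28
  44 = 1 · 28 + 16
  28 = 1 · 16 + 12
  16 = 1 · 12 + 4
  12 = 3 · 4 + 0
gcd(548, 72) = 4.
Track Bezout coefficients alongside the remainders: start with r₀ = 548 = a·1 + b·0 (s = 1, t = 0) and r₁ = 72 = a·0 + b·1 (s = 0, t = 1); each new remainder r_{k+1} = r_{k-1} − q_k·r_k inherits s_{k+1} = s_{k-1} − q_k·s_k, t_{k+1} = t_{k-1} − q_k·t_k, so r_k = a·s_k + b·t_k at every step:
  q = 7: r = 44, s = 1 − 7·0 = 1, t = 0 − 7·1 = -7  (check: 548·1 + 72·(-7) = 44)
  q = 1: r = 28, s = 0 − 1·1 = -1, t = 1 − 1·(-7) = 8  (check: 548·(-1) + 72·8 = 28)
  q = 1: r = 16, s = 1 − 1·(-1) = 2, t = -7 − 1·8 = -15  (check: 548·2 + 72·(-15) = 16)
  q = 1: r = 12, s = -1 − 1·2 = -3, t = 8 − 1·(-15) = 23  (check: 548·(-3) + 72·23 = 12)
  q = 1: r = 4, s = 2 − 1·(-3) = 5, t = -15 − 1·23 = -38  (check: 548·5 + 72·(-38) = 4)
The row with r = 4 (the gcd) gives the Bezout coefficients s = 5, t = -38.
Result: 548 · (5) + 72 · (-38) = 4.

gcd(548, 72) = 4; s = 5, t = -38 (check: 548·5 + 72·(-38) = 4).


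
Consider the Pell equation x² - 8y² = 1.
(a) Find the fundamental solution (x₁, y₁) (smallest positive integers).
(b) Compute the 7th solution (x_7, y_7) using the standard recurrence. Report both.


Step 1: Find the fundamental solution (x₁, y₁) of x² - 8y² = 1.
  Expand √8 as a continued fraction. a₀ = ⌊√8⌋ = 2; iterate m_{k+1} = d_k·a_k − m_k, d_{k+1} = (8 − m_{k+1}²)/d_k, a_{k+1} = ⌊(a₀ + m_{k+1})/d_{k+1}⌋ (starting m₀ = 0, d₀ = 1), with convergents p_k = a_k·p_{k-1} + p_{k-2}, q_k = a_k·q_{k-1} + q_{k-2} (p₋₁ = 1, q₋₁ = 0):
  k = 0: a₀ = 2; p₀/q₀ = 2/1; p₀² − 8·q₀² = 4 − 8 = -4.
  k = 1: m = 2, d = 4, a = ⌊(2 + 2)/4⌋ = 1; p/q = (1·2 + 1)/(1·1 + 0) = 3/1; p² − 8·q² = 9 − 8 = 1.
  The first convergent with p² − 8·q² = 1 gives the fundamental solution (x₁, y₁) = (3, 1).
Step 2: Apply the recurrence (x_{n+1}, y_{n+1}) = (x₁x_n + 8y₁y_n, x₁y_n + y₁x_n) repeatedly.
  From (x_1, y_1) = (3, 1): x_2 = 3·3 + 8·1·1 = 17; y_2 = 3·1 + 1·3 = 6.
  From (x_2, y_2) = (17, 6): x_3 = 3·17 + 8·1·6 = 99; y_3 = 3·6 + 1·17 = 35.
  From (x_3, y_3) = (99, 35): x_4 = 3·99 + 8·1·35 = 577; y_4 = 3·35 + 1·99 = 204.
  From (x_4, y_4) = (577, 204): x_5 = 3·577 + 8·1·204 = 3363; y_5 = 3·204 + 1·577 = 1189.
  From (x_5, y_5) = (3363, 1189): x_6 = 3·3363 + 8·1·1189 = 19601; y_6 = 3·1189 + 1·3363 = 6930.
  From (x_6, y_6) = (19601, 6930): x_7 = 3·19601 + 8·1·6930 = 114243; y_7 = 3·6930 + 1·19601 = 40391.
Step 3: Verify x_7² - 8·y_7² = 13051463049 - 13051463048 = 1 (should be 1). ✓

(x_1, y_1) = (3, 1); (x_7, y_7) = (114243, 40391).


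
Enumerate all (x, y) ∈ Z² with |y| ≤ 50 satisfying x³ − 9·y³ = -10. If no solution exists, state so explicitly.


The equation is x³ - 9y³ = -10. For fixed y, x³ = 9·y³ − 10, so a solution requires the RHS to be a perfect cube.
Strategy: iterate y from -50 to 50, compute RHS = 9·y³ − 10, and check whether it is a (positive or negative) perfect cube.
Check small values of y:
  y = 0: RHS = -10 is not a perfect cube.
  y = 1: RHS = -1 = (-1)³ ⇒ x = -1 works.
  y = -1: RHS = -19 is not a perfect cube.
  y = 2: RHS = 62 is not a perfect cube.
  y = -2: RHS = -82 is not a perfect cube.
  y = 3: RHS = 233 is not a perfect cube.
  y = -3: RHS = -253 is not a perfect cube.
Continuing the search up to |y| = 50 finds no further solutions beyond those listed.
Collected solutions: (-1, 1).

Solutions (with |y| ≤ 50): (-1, 1).


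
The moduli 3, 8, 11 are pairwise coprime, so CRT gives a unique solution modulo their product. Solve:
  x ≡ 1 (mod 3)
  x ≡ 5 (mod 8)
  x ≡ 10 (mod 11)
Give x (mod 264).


Moduli 3, 8, 11 are pairwise coprime; by CRT there is a unique solution modulo M = 3 · 8 · 11 = 264.
Solve pairwise, accumulating the modulus:
  Start with x ≡ 1 (mod 3).
  Combine with x ≡ 5 (mod 8): since gcd(3, 8) = 1, we get a unique residue mod 24.
    Write x = 1 + 3·t and substitute into x ≡ 5 (mod 8): 3·t ≡ 5 − 1 = 4 (mod 8).
    The inverse of 3 mod 8 is 3 (since 3·3 = 9 = 1·8 + 1), so t ≡ 3·4 = 12 ≡ 4 (mod 8).
    Then x = 1 + 3·4 = 13, valid modulo lcm(3, 8) = 24: x ≡ 13 (mod 24).
  Combine with x ≡ 10 (mod 11): since gcd(24, 11) = 1, we get a unique residue mod 264.
    Write x = 13 + 24·t and substitute into x ≡ 10 (mod 11): 24·t ≡ 10 − 13 = -3 (mod 11).
    Reduce coefficients mod 11: 2·t ≡ 8 (mod 11).
    The inverse of 2 mod 11 is 6 (since 2·6 = 12 = 1·11 + 1), so t ≡ 6·8 = 48 ≡ 4 (mod 11).
    Then x = 13 + 24·4 = 109, valid modulo lcm(24, 11) = 264: x ≡ 109 (mod 264).
Verify: 109 mod 3 = 1 ✓, 109 mod 8 = 5 ✓, 109 mod 11 = 10 ✓.

x ≡ 109 (mod 264).


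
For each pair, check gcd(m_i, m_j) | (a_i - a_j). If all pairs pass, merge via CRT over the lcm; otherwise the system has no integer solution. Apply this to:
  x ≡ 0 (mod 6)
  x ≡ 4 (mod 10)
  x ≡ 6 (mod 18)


Moduli 6, 10, 18 are not pairwise coprime, so CRT works modulo lcm(m_i) when all pairwise compatibility conditions hold.
Pairwise compatibility: gcd(m_i, m_j) must divide a_i - a_j for every pair.
Merge one congruence at a time:
  Start: x ≡ 0 (mod 6).
  Combine with x ≡ 4 (mod 10): gcd(6, 10) = 2; 4 - 0 = 4, which IS divisible by 2, so compatible.
    Write x = 0 + 6·t and substitute into x ≡ 4 (mod 10): 6·t ≡ 4 − 0 = 4 (mod 10).
    Divide the congruence (and modulus) by g = 2: 3·t ≡ 2 (mod 5).
    The inverse of 3 mod 5 is 2 (since 3·2 = 6 = 1·5 + 1), so t ≡ 2·2 = 4 ≡ 4 (mod 5).
    Then x = 0 + 6·4 = 24, valid modulo lcm(6, 10) = 30: x ≡ 24 (mod 30).
  Combine with x ≡ 6 (mod 18): gcd(30, 18) = 6; 6 - 24 = -18, which IS divisible by 6, so compatible.
    Write x = 24 + 30·t and substitute into x ≡ 6 (mod 18): 30·t ≡ 6 − 24 = -18 (mod 18).
    Divide the congruence (and modulus) by g = 6: 5·t ≡ -3 (mod 3).
    Reduce coefficients mod 3: 2·t ≡ 0 (mod 3).
    The inverse of 2 mod 3 is 2 (since 2·2 = 4 = 1·3 + 1), so t ≡ 2·0 = 0 ≡ 0 (mod 3).
    Then x = 24 + 30·0 = 24, valid modulo lcm(30, 18) = 90: x ≡ 24 (mod 90).
Verify: 24 mod 6 = 0, 24 mod 10 = 4, 24 mod 18 = 6.

x ≡ 24 (mod 90).


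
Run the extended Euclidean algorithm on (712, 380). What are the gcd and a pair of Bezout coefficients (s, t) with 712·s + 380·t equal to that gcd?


Euclidean algorithm on (712, 380) — divide until remainder is 0:
  712 = 1 · 380 + 332
  380 = 1 · 332 + 48
  332 = 6 · 48 + 44
  48 = 1 · 44 + 4
  44 = 11 · 4 + 0
gcd(712, 380) = 4.
Track Bezout coefficients alongside the remainders: start with r₀ = 712 = a·1 + b·0 (s = 1, t = 0) and r₁ = 380 = a·0 + b·1 (s = 0, t = 1); each new remainder r_{k+1} = r_{k-1} − q_k·r_k inherits s_{k+1} = s_{k-1} − q_k·s_k, t_{k+1} = t_{k-1} − q_k·t_k, so r_k = a·s_k + b·t_k at every step:
  q = 1: r = 332, s = 1 − 1·0 = 1, t = 0 − 1·1 = -1  (check: 712·1 + 380·(-1) = 332)
  q = 1: r = 48, s = 0 − 1·1 = -1, t = 1 − 1·(-1) = 2  (check: 712·(-1) + 380·2 = 48)
  q = 6: r = 44, s = 1 − 6·(-1) = 7, t = -1 − 6·2 = -13  (check: 712·7 + 380·(-13) = 44)
  q = 1: r = 4, s = -1 − 1·7 = -8, t = 2 − 1·(-13) = 15  (check: 712·(-8) + 380·15 = 4)
The row with r = 4 (the gcd) gives the Bezout coefficients s = -8, t = 15.
Result: 712 · (-8) + 380 · (15) = 4.

gcd(712, 380) = 4; s = -8, t = 15 (check: 712·(-8) + 380·15 = 4).


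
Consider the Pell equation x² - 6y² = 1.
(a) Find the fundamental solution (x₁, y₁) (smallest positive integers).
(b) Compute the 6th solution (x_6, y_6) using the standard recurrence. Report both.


Step 1: Find the fundamental solution (x₁, y₁) of x² - 6y² = 1.
  Expand √6 as a continued fraction. a₀ = ⌊√6⌋ = 2; iterate m_{k+1} = d_k·a_k − m_k, d_{k+1} = (6 − m_{k+1}²)/d_k, a_{k+1} = ⌊(a₀ + m_{k+1})/d_{k+1}⌋ (starting m₀ = 0, d₀ = 1), with convergents p_k = a_k·p_{k-1} + p_{k-2}, q_k = a_k·q_{k-1} + q_{k-2} (p₋₁ = 1, q₋₁ = 0):
  k = 0: a₀ = 2; p₀/q₀ = 2/1; p₀² − 6·q₀² = 4 − 6 = -2.
  k = 1: m = 2, d = 2, a = ⌊(2 + 2)/2⌋ = 2; p/q = (2·2 + 1)/(2·1 + 0) = 5/2; p² − 6·q² = 25 − 24 = 1.
  The first convergent with p² − 6·q² = 1 gives the fundamental solution (x₁, y₁) = (5, 2).
Step 2: Apply the recurrence (x_{n+1}, y_{n+1}) = (x₁x_n + 6y₁y_n, x₁y_n + y₁x_n) repeatedly.
  From (x_1, y_1) = (5, 2): x_2 = 5·5 + 6·2·2 = 49; y_2 = 5·2 + 2·5 = 20.
  From (x_2, y_2) = (49, 20): x_3 = 5·49 + 6·2·20 = 485; y_3 = 5·20 + 2·49 = 198.
  From (x_3, y_3) = (485, 198): x_4 = 5·485 + 6·2·198 = 4801; y_4 = 5·198 + 2·485 = 1960.
  From (x_4, y_4) = (4801, 1960): x_5 = 5·4801 + 6·2·1960 = 47525; y_5 = 5·1960 + 2·4801 = 19402.
  From (x_5, y_5) = (47525, 19402): x_6 = 5·47525 + 6·2·19402 = 470449; y_6 = 5·19402 + 2·47525 = 192060.
Step 3: Verify x_6² - 6·y_6² = 221322261601 - 221322261600 = 1 (should be 1). ✓

(x_1, y_1) = (5, 2); (x_6, y_6) = (470449, 192060).


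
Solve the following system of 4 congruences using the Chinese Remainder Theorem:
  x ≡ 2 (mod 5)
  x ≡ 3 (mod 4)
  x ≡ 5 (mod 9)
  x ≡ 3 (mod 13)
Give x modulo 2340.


Product of moduli M = 5 · 4 · 9 · 13 = 2340.
Merge one congruence at a time:
  Start: x ≡ 2 (mod 5).
  Combine with x ≡ 3 (mod 4); new modulus lcm = 20.
    Write x = 2 + 5·t and substitute into x ≡ 3 (mod 4): 5·t ≡ 3 − 2 = 1 (mod 4).
    Reduce coefficients mod 4: 1·t ≡ 1 (mod 4).
    So t ≡ 1 (mod 4).
    Then x = 2 + 5·1 = 7, valid modulo lcm(5, 4) = 20: x ≡ 7 (mod 20).
  Combine with x ≡ 5 (mod 9); new modulus lcm = 180.
    Write x = 7 + 20·t and substitute into x ≡ 5 (mod 9): 20·t ≡ 5 − 7 = -2 (mod 9).
    Reduce coefficients mod 9: 2·t ≡ 7 (mod 9).
    The inverse of 2 mod 9 is 5 (since 2·5 = 10 = 1·9 + 1), so t ≡ 5·7 = 35 ≡ 8 (mod 9).
    Then x = 7 + 20·8 = 167, valid modulo lcm(20, 9) = 180: x ≡ 167 (mod 180).
  Combine with x ≡ 3 (mod 13); new modulus lcm = 2340.
    Write x = 167 + 180·t and substitute into x ≡ 3 (mod 13): 180·t ≡ 3 − 167 = -164 (mod 13).
    Reduce coefficients mod 13: 11·t ≡ 5 (mod 13).
    The inverse of 11 mod 13 is 6 (since 11·6 = 66 = 5·13 + 1), so t ≡ 6·5 = 30 ≡ 4 (mod 13).
    Then x = 167 + 180·4 = 887, valid modulo lcm(180, 13) = 2340: x ≡ 887 (mod 2340).
Verify against each original: 887 mod 5 = 2, 887 mod 4 = 3, 887 mod 9 = 5, 887 mod 13 = 3.

x ≡ 887 (mod 2340).


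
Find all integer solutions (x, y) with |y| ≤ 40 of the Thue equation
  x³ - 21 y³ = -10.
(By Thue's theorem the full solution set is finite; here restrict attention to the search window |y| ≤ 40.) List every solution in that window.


The equation is x³ - 21y³ = -10. For fixed y, x³ = 21·y³ − 10, so a solution requires the RHS to be a perfect cube.
Strategy: iterate y from -40 to 40, compute RHS = 21·y³ − 10, and check whether it is a (positive or negative) perfect cube.
Check small values of y:
  y = 0: RHS = -10 is not a perfect cube.
  y = 1: RHS = 11 is not a perfect cube.
  y = -1: RHS = -31 is not a perfect cube.
  y = 2: RHS = 158 is not a perfect cube.
  y = -2: RHS = -178 is not a perfect cube.
  y = 3: RHS = 557 is not a perfect cube.
  y = -3: RHS = -577 is not a perfect cube.
Continuing the search up to |y| = 40 finds no solutions either.
No (x, y) in the scanned range satisfies the equation.

No integer solutions with |y| ≤ 40.


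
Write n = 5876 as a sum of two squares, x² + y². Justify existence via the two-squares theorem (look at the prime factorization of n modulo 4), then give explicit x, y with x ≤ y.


Step 1: Factor n = 5876 = 2^2 · 13 · 113.
Step 2: Check the mod-4 condition on each prime factor: 2 = 2 (special); 13 ≡ 1 (mod 4), exponent 1; 113 ≡ 1 (mod 4), exponent 1.
All primes ≡ 3 (mod 4) appear to even exponent (or don't appear), so by the two-squares theorem n IS expressible as a sum of two squares.
Step 3: Build a representation. Group n = k² · m with k = 2 and m = 13 · 113 = 1469 (a product of primes ≡ 1 (mod 4)); a representation of m scales to one of n via (k·x)² + (k·y)² = k²(x² + y²). Each prime p ≡ 1 (mod 4) is itself a sum of two squares; find a² by testing p − a² for a perfect square:
  13: 13 − 1² = 12, 13 − 2² = 9 = 3² ⇒ 13 = 2² + 3².
  113: 113 − 1² = 112, 113 − 2² = 109, 113 − 3² = 104, 113 − 4² = 97, 113 − 5² = 88, 113 − 6² = 77, 113 − 7² = 64 = 8² ⇒ 113 = 7² + 8².
  Combine using the Brahmagupta–Fibonacci identity (a² + b²)(c² + d²) = (ac − bd)² + (ad + bc)² = (ac + bd)² + (ad − bc)²:
  13 · 113 = 1469: from (2² + 3²)(7² + 8²), take (2·7 − 3·8, 2·8 + 3·7) = (14 − 24, 16 + 21) = (-10, 37); dropping signs (only squares matter) gives (10, 37); check 10² + 37² = 100 + 1369 = 1469 ✓.
  Scale by k = 2: (2·10, 2·37) = (20, 74).
Step 4: Order so x ≤ y and verify: 20² + 74² = 400 + 5476 = 5876 = n. ✓

n = 5876 = 20² + 74² (one valid representation with x ≤ y).


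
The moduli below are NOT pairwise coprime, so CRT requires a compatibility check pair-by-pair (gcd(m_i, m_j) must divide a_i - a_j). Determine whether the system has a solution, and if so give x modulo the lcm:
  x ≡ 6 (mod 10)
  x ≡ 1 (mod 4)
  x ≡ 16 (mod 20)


Moduli 10, 4, 20 are not pairwise coprime, so CRT works modulo lcm(m_i) when all pairwise compatibility conditions hold.
Pairwise compatibility: gcd(m_i, m_j) must divide a_i - a_j for every pair.
Merge one congruence at a time:
  Start: x ≡ 6 (mod 10).
  Combine with x ≡ 1 (mod 4): gcd(10, 4) = 2, and 1 - 6 = -5 is NOT divisible by 2.
    ⇒ system is inconsistent (no integer solution).

No solution (the system is inconsistent).


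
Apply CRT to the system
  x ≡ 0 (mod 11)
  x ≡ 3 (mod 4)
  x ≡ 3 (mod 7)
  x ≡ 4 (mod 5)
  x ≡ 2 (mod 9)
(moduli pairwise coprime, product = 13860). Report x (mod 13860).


Product of moduli M = 11 · 4 · 7 · 5 · 9 = 13860.
Merge one congruence at a time:
  Start: x ≡ 0 (mod 11).
  Combine with x ≡ 3 (mod 4); new modulus lcm = 44.
    Write x = 0 + 11·t and substitute into x ≡ 3 (mod 4): 11·t ≡ 3 − 0 = 3 (mod 4).
    Reduce coefficients mod 4: 3·t ≡ 3 (mod 4).
    The inverse of 3 mod 4 is 3 (since 3·3 = 9 = 2·4 + 1), so t ≡ 3·3 = 9 ≡ 1 (mod 4).
    Then x = 0 + 11·1 = 11, valid modulo lcm(11, 4) = 44: x ≡ 11 (mod 44).
  Combine with x ≡ 3 (mod 7); new modulus lcm = 308.
    Write x = 11 + 44·t and substitute into x ≡ 3 (mod 7): 44·t ≡ 3 − 11 = -8 (mod 7).
    Reduce coefficients mod 7: 2·t ≡ 6 (mod 7).
    The inverse of 2 mod 7 is 4 (since 2·4 = 8 = 1·7 + 1), so t ≡ 4·6 = 24 ≡ 3 (mod 7).
    Then x = 11 + 44·3 = 143, valid modulo lcm(44, 7) = 308: x ≡ 143 (mod 308).
  Combine with x ≡ 4 (mod 5); new modulus lcm = 1540.
    Write x = 143 + 308·t and substitute into x ≡ 4 (mod 5): 308·t ≡ 4 − 143 = -139 (mod 5).
    Reduce coefficients mod 5: 3·t ≡ 1 (mod 5).
    The inverse of 3 mod 5 is 2 (since 3·2 = 6 = 1·5 + 1), so t ≡ 2·1 = 2 ≡ 2 (mod 5).
    Then x = 143 + 308·2 = 759, valid modulo lcm(308, 5) = 1540: x ≡ 759 (mod 1540).
  Combine with x ≡ 2 (mod 9); new modulus lcm = 13860.
    Write x = 759 + 1540·t and substitute into x ≡ 2 (mod 9): 1540·t ≡ 2 − 759 = -757 (mod 9).
    Reduce coefficients mod 9: 1·t ≡ 8 (mod 9).
    So t ≡ 8 (mod 9).
    Then x = 759 + 1540·8 = 13079, valid modulo lcm(1540, 9) = 13860: x ≡ 13079 (mod 13860).
Verify against each original: 13079 mod 11 = 0, 13079 mod 4 = 3, 13079 mod 7 = 3, 13079 mod 5 = 4, 13079 mod 9 = 2.

x ≡ 13079 (mod 13860).


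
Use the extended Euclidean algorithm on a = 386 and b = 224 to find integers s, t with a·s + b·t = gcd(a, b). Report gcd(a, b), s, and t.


Euclidean algorithm on (386, 224) — divide until remainder is 0:
  386 = 1 · 224 + 162
  224 = 1 · 162 + 62
  162 = 2 · 62 + 38
  62 = 1 · 38 + 24
  38 = 1 · 24 + 14
  24 = 1 · 14 + 10
  14 = 1 · 10 + 4
  10 = 2 · 4 + 2
  4 = 2 · 2 + 0
gcd(386, 224) = 2.
Track Bezout coefficients alongside the remainders: start with r₀ = 386 = a·1 + b·0 (s = 1, t = 0) and r₁ = 224 = a·0 + b·1 (s = 0, t = 1); each new remainder r_{k+1} = r_{k-1} − q_k·r_k inherits s_{k+1} = s_{k-1} − q_k·s_k, t_{k+1} = t_{k-1} − q_k·t_k, so r_k = a·s_k + b·t_k at every step:
  q = 1: r = 162, s = 1 − 1·0 = 1, t = 0 − 1·1 = -1  (check: 386·1 + 224·(-1) = 162)
  q = 1: r = 62, s = 0 − 1·1 = -1, t = 1 − 1·(-1) = 2  (check: 386·(-1) + 224·2 = 62)
  q = 2: r = 38, s = 1 − 2·(-1) = 3, t = -1 − 2·2 = -5  (check: 386·3 + 224·(-5) = 38)
  q = 1: r = 24, s = -1 − 1·3 = -4, t = 2 − 1·(-5) = 7  (check: 386·(-4) + 224·7 = 24)
  q = 1: r = 14, s = 3 − 1·(-4) = 7, t = -5 − 1·7 = -12  (check: 386·7 + 224·(-12) = 14)
  q = 1: r = 10, s = -4 − 1·7 = -11, t = 7 − 1·(-12) = 19  (check: 386·(-11) + 224·19 = 10)
  q = 1: r = 4, s = 7 − 1·(-11) = 18, t = -12 − 1·19 = -31  (check: 386·18 + 224·(-31) = 4)
  q = 2: r = 2, s = -11 − 2·18 = -47, t = 19 − 2·(-31) = 81  (check: 386·(-47) + 224·81 = 2)
The row with r = 2 (the gcd) gives the Bezout coefficients s = -47, t = 81.
Result: 386 · (-47) + 224 · (81) = 2.

gcd(386, 224) = 2; s = -47, t = 81 (check: 386·(-47) + 224·81 = 2).


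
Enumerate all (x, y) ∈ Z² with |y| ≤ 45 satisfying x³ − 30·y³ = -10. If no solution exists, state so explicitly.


The equation is x³ - 30y³ = -10. For fixed y, x³ = 30·y³ − 10, so a solution requires the RHS to be a perfect cube.
Strategy: iterate y from -45 to 45, compute RHS = 30·y³ − 10, and check whether it is a (positive or negative) perfect cube.
Check small values of y:
  y = 0: RHS = -10 is not a perfect cube.
  y = 1: RHS = 20 is not a perfect cube.
  y = -1: RHS = -40 is not a perfect cube.
  y = 2: RHS = 230 is not a perfect cube.
  y = -2: RHS = -250 is not a perfect cube.
  y = 3: RHS = 800 is not a perfect cube.
  y = -3: RHS = -820 is not a perfect cube.
Continuing the search up to |y| = 45 finds no solutions either.
No (x, y) in the scanned range satisfies the equation.

No integer solutions with |y| ≤ 45.


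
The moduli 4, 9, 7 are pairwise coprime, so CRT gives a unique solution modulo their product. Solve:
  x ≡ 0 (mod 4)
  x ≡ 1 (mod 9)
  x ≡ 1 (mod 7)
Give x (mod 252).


Moduli 4, 9, 7 are pairwise coprime; by CRT there is a unique solution modulo M = 4 · 9 · 7 = 252.
Solve pairwise, accumulating the modulus:
  Start with x ≡ 0 (mod 4).
  Combine with x ≡ 1 (mod 9): since gcd(4, 9) = 1, we get a unique residue mod 36.
    Write x = 0 + 4·t and substitute into x ≡ 1 (mod 9): 4·t ≡ 1 − 0 = 1 (mod 9).
    The inverse of 4 mod 9 is 7 (since 4·7 = 28 = 3·9 + 1), so t ≡ 7·1 = 7 ≡ 7 (mod 9).
    Then x = 0 + 4·7 = 28, valid modulo lcm(4, 9) = 36: x ≡ 28 (mod 36).
  Combine with x ≡ 1 (mod 7): since gcd(36, 7) = 1, we get a unique residue mod 252.
    Write x = 28 + 36·t and substitute into x ≡ 1 (mod 7): 36·t ≡ 1 − 28 = -27 (mod 7).
    Reduce coefficients mod 7: 1·t ≡ 1 (mod 7).
    So t ≡ 1 (mod 7).
    Then x = 28 + 36·1 = 64, valid modulo lcm(36, 7) = 252: x ≡ 64 (mod 252).
Verify: 64 mod 4 = 0 ✓, 64 mod 9 = 1 ✓, 64 mod 7 = 1 ✓.

x ≡ 64 (mod 252).


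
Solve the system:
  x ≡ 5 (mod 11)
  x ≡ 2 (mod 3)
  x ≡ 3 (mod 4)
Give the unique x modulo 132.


Moduli 11, 3, 4 are pairwise coprime; by CRT there is a unique solution modulo M = 11 · 3 · 4 = 132.
Solve pairwise, accumulating the modulus:
  Start with x ≡ 5 (mod 11).
  Combine with x ≡ 2 (mod 3): since gcd(11, 3) = 1, we get a unique residue mod 33.
    Write x = 5 + 11·t and substitute into x ≡ 2 (mod 3): 11·t ≡ 2 − 5 = -3 (mod 3).
    Reduce coefficients mod 3: 2·t ≡ 0 (mod 3).
    The inverse of 2 mod 3 is 2 (since 2·2 = 4 = 1·3 + 1), so t ≡ 2·0 = 0 ≡ 0 (mod 3).
    Then x = 5 + 11·0 = 5, valid modulo lcm(11, 3) = 33: x ≡ 5 (mod 33).
  Combine with x ≡ 3 (mod 4): since gcd(33, 4) = 1, we get a unique residue mod 132.
    Write x = 5 + 33·t and substitute into x ≡ 3 (mod 4): 33·t ≡ 3 − 5 = -2 (mod 4).
    Reduce coefficients mod 4: 1·t ≡ 2 (mod 4).
    So t ≡ 2 (mod 4).
    Then x = 5 + 33·2 = 71, valid modulo lcm(33, 4) = 132: x ≡ 71 (mod 132).
Verify: 71 mod 11 = 5 ✓, 71 mod 3 = 2 ✓, 71 mod 4 = 3 ✓.

x ≡ 71 (mod 132).


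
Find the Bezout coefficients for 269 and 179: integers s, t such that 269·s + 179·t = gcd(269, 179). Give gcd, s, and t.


Euclidean algorithm on (269, 179) — divide until remainder is 0:
  269 = 1 · 179 + 90
  179 = 1 · 90 + 89
  90 = 1 · 89 + 1
  89 = 89 · 1 + 0
gcd(269, 179) = 1.
Track Bezout coefficients alongside the remainders: start with r₀ = 269 = a·1 + b·0 (s = 1, t = 0) and r₁ = 179 = a·0 + b·1 (s = 0, t = 1); each new remainder r_{k+1} = r_{k-1} − q_k·r_k inherits s_{k+1} = s_{k-1} − q_k·s_k, t_{k+1} = t_{k-1} − q_k·t_k, so r_k = a·s_k + b·t_k at every step:
  q = 1: r = 90, s = 1 − 1·0 = 1, t = 0 − 1·1 = -1  (check: 269·1 + 179·(-1) = 90)
  q = 1: r = 89, s = 0 − 1·1 = -1, t = 1 − 1·(-1) = 2  (check: 269·(-1) + 179·2 = 89)
  q = 1: r = 1, s = 1 − 1·(-1) = 2, t = -1 − 1·2 = -3  (check: 269·2 + 179·(-3) = 1)
The row with r = 1 (the gcd) gives the Bezout coefficients s = 2, t = -3.
Result: 269 · (2) + 179 · (-3) = 1.

gcd(269, 179) = 1; s = 2, t = -3 (check: 269·2 + 179·(-3) = 1).


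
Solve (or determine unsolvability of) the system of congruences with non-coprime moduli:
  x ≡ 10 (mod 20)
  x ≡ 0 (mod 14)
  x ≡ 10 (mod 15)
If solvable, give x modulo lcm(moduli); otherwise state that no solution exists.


Moduli 20, 14, 15 are not pairwise coprime, so CRT works modulo lcm(m_i) when all pairwise compatibility conditions hold.
Pairwise compatibility: gcd(m_i, m_j) must divide a_i - a_j for every pair.
Merge one congruence at a time:
  Start: x ≡ 10 (mod 20).
  Combine with x ≡ 0 (mod 14): gcd(20, 14) = 2; 0 - 10 = -10, which IS divisible by 2, so compatible.
    Write x = 10 + 20·t and substitute into x ≡ 0 (mod 14): 20·t ≡ 0 − 10 = -10 (mod 14).
    Divide the congruence (and modulus) by g = 2: 10·t ≡ -5 (mod 7).
    Reduce coefficients mod 7: 3·t ≡ 2 (mod 7).
    The inverse of 3 mod 7 is 5 (since 3·5 = 15 = 2·7 + 1), so t ≡ 5·2 = 10 ≡ 3 (mod 7).
    Then x = 10 + 20·3 = 70, valid modulo lcm(20, 14) = 140: x ≡ 70 (mod 140).
  Combine with x ≡ 10 (mod 15): gcd(140, 15) = 5; 10 - 70 = -60, which IS divisible by 5, so compatible.
    Write x = 70 + 140·t and substitute into x ≡ 10 (mod 15): 140·t ≡ 10 − 70 = -60 (mod 15).
    Divide the congruence (and modulus) by g = 5: 28·t ≡ -12 (mod 3).
    Reduce coefficients mod 3: 1·t ≡ 0 (mod 3).
    So t ≡ 0 (mod 3).
    Then x = 70 + 140·0 = 70, valid modulo lcm(140, 15) = 420: x ≡ 70 (mod 420).
Verify: 70 mod 20 = 10, 70 mod 14 = 0, 70 mod 15 = 10.

x ≡ 70 (mod 420).


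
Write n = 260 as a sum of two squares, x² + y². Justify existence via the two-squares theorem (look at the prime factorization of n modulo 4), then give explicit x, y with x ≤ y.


Step 1: Factor n = 260 = 2^2 · 5 · 13.
Step 2: Check the mod-4 condition on each prime factor: 2 = 2 (special); 5 ≡ 1 (mod 4), exponent 1; 13 ≡ 1 (mod 4), exponent 1.
All primes ≡ 3 (mod 4) appear to even exponent (or don't appear), so by the two-squares theorem n IS expressible as a sum of two squares.
Step 3: Build a representation. Group n = k² · m with k = 2 and m = 5 · 13 = 65 (a product of primes ≡ 1 (mod 4)); a representation of m scales to one of n via (k·x)² + (k·y)² = k²(x² + y²). Each prime p ≡ 1 (mod 4) is itself a sum of two squares; find a² by testing p − a² for a perfect square:
  5: 5 − 1² = 4 = 2² ⇒ 5 = 1² + 2².
  13: 13 − 1² = 12, 13 − 2² = 9 = 3² ⇒ 13 = 2² + 3².
  Combine using the Brahmagupta–Fibonacci identity (a² + b²)(c² + d²) = (ac − bd)² + (ad + bc)² = (ac + bd)² + (ad − bc)²:
  5 · 13 = 65: from (1² + 2²)(2² + 3²), take (1·2 − 2·3, 1·3 + 2·2) = (2 − 6, 3 + 4) = (-4, 7); dropping signs (only squares matter) gives (4, 7); check 4² + 7² = 16 + 49 = 65 ✓.
  Scale by k = 2: (2·4, 2·7) = (8, 14).
Step 4: Order so x ≤ y and verify: 8² + 14² = 64 + 196 = 260 = n. ✓

n = 260 = 8² + 14² (one valid representation with x ≤ y).


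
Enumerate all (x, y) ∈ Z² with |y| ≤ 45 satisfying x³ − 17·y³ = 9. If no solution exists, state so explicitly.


The equation is x³ - 17y³ = 9. For fixed y, x³ = 17·y³ + 9, so a solution requires the RHS to be a perfect cube.
Strategy: iterate y from -45 to 45, compute RHS = 17·y³ + 9, and check whether it is a (positive or negative) perfect cube.
Check small values of y:
  y = 0: RHS = 9 is not a perfect cube.
  y = 1: RHS = 26 is not a perfect cube.
  y = -1: RHS = -8 = (-2)³ ⇒ x = -2 works.
  y = 2: RHS = 145 is not a perfect cube.
  y = -2: RHS = -127 is not a perfect cube.
  y = 3: RHS = 468 is not a perfect cube.
  y = -3: RHS = -450 is not a perfect cube.
Continuing the search up to |y| = 45 finds no further solutions beyond those listed.
Collected solutions: (-2, -1).

Solutions (with |y| ≤ 45): (-2, -1).


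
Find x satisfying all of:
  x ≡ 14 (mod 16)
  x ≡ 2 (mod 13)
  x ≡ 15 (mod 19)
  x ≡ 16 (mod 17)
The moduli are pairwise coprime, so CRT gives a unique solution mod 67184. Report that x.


Product of moduli M = 16 · 13 · 19 · 17 = 67184.
Merge one congruence at a time:
  Start: x ≡ 14 (mod 16).
  Combine with x ≡ 2 (mod 13); new modulus lcm = 208.
    Write x = 14 + 16·t and substitute into x ≡ 2 (mod 13): 16·t ≡ 2 − 14 = -12 (mod 13).
    Reduce coefficients mod 13: 3·t ≡ 1 (mod 13).
    The inverse of 3 mod 13 is 9 (since 3·9 = 27 = 2·13 + 1), so t ≡ 9·1 = 9 ≡ 9 (mod 13).
    Then x = 14 + 16·9 = 158, valid modulo lcm(16, 13) = 208: x ≡ 158 (mod 208).
  Combine with x ≡ 15 (mod 19); new modulus lcm = 3952.
    Write x = 158 + 208·t and substitute into x ≡ 15 (mod 19): 208·t ≡ 15 − 158 = -143 (mod 19).
    Reduce coefficients mod 19: 18·t ≡ 9 (mod 19).
    The inverse of 18 mod 19 is 18 (since 18·18 = 324 = 17·19 + 1), so t ≡ 18·9 = 162 ≡ 10 (mod 19).
    Then x = 158 + 208·10 = 2238, valid modulo lcm(208, 19) = 3952: x ≡ 2238 (mod 3952).
  Combine with x ≡ 16 (mod 17); new modulus lcm = 67184.
    Write x = 2238 + 3952·t and substitute into x ≡ 16 (mod 17): 3952·t ≡ 16 − 2238 = -2222 (mod 17).
    Reduce coefficients mod 17: 8·t ≡ 5 (mod 17).
    The inverse of 8 mod 17 is 15 (since 8·15 = 120 = 7·17 + 1), so t ≡ 15·5 = 75 ≡ 7 (mod 17).
    Then x = 2238 + 3952·7 = 29902, valid modulo lcm(3952, 17) = 67184: x ≡ 29902 (mod 67184).
Verify against each original: 29902 mod 16 = 14, 29902 mod 13 = 2, 29902 mod 19 = 15, 29902 mod 17 = 16.

x ≡ 29902 (mod 67184).
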